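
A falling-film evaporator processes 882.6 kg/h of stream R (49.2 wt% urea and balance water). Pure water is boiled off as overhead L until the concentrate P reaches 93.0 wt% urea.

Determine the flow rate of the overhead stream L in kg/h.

415.7 kg/h

urea is conserved: 882.6×0.492 = 434.24 kg/h all reports to the concentrate.
Concentrate = 434.24/(target fraction) = 466.92 kg/h.
Overhead = 882.6 − 466.92 = 415.68 kg/h.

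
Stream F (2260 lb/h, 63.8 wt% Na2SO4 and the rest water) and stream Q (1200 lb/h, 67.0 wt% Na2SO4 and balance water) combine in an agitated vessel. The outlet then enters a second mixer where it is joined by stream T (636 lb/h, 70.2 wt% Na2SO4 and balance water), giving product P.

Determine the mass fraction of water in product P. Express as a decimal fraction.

Overall, product flow = 4096 lb/h.
water in = 2260×0.362 + 1200×0.330 + 636×0.298 = 1403.6 lb/h.
water fraction in P = 0.343.

0.343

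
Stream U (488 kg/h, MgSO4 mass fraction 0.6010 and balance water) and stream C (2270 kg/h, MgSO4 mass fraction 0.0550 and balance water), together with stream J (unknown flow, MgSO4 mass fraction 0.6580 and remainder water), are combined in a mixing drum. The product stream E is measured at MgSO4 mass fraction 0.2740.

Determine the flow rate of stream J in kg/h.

Let J be the unknown flow. Total out = 2758 + J.
MgSO4 balance: 418.14 + 0.658·J = 0.274·(2758 + J)
(0.658 − 0.274)·J = 0.274×2758 − 418.14 = 337.55
J = 337.55 / 0.384 = 879.05 kg/h

879 kg/h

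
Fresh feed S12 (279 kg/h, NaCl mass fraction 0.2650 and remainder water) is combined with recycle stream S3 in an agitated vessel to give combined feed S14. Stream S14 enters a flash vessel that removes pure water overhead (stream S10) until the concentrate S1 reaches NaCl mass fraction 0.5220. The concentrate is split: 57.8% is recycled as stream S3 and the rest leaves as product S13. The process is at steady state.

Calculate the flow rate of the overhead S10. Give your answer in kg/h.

137.4 kg/h

Overall NaCl balance (none leaves overhead): NaCl in fresh feed = NaCl in product, i.e. 279×0.265 = (1−0.578)·S1·0.522.
S1 = 73.935/(0.522×0.422) = 335.63 kg/h.
Recycle S3 = 0.578×335.63 = 194 kg/h.
Combined feed S14 = 279 + 194 = 473 kg/h.
Overhead S10 = S14 − S1 = 473 − 335.63 = 137.36 kg/h.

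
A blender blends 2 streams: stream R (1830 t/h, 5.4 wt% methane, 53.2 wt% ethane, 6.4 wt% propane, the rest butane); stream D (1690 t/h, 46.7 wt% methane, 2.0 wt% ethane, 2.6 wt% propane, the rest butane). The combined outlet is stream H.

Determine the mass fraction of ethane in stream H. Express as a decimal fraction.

0.286

Total flow out = 1830 + 1690 = 3520 t/h.
ethane in = 1830×0.532 + 1690×0.020 = 1007.4 t/h.
ethane mass fraction in H = 1007.4/3520 = 0.286.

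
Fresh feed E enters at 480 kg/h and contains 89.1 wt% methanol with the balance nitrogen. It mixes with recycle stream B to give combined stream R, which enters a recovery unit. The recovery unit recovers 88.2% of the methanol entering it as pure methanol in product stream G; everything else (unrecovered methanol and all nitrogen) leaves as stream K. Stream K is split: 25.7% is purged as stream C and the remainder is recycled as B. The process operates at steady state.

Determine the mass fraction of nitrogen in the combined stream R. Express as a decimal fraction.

nitrogen enters only via E and leaves only via the purge: 480×0.109 = 0.257×(nitrogen in K), and the recovery unit passes all nitrogen, so nitrogen in R = nitrogen in K = 203.58 kg/h.
methanol in R: m_A = 480×0.891 + (1−0.257)·(1−0.882)·m_A, so m_A = 427.68/0.9123 = 468.78 kg/h.
R = 468.78 + 203.58 = 672.36 kg/h.
nitrogen fraction in R = 203.58/672.36 = 0.3028.

0.3028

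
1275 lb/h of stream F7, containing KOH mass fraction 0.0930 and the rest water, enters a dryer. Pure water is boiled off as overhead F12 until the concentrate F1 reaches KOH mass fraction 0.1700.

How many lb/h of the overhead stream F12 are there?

577.5 lb/h

KOH is conserved: 1275×0.093 = 118.58 lb/h all reports to the concentrate.
Concentrate = 118.58/(target fraction) = 697.5 lb/h.
Overhead = 1275 − 697.5 = 577.5 lb/h.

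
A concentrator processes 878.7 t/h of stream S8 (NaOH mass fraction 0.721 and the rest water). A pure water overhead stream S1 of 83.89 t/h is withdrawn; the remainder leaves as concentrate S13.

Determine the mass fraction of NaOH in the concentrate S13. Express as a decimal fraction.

NaOH is not removed: 878.7×0.721 = 633.54 t/h of NaOH enters S13.
Concentrate = 878.7 − 83.89 = 794.81 t/h.
Mass fraction = 633.54/794.81 = 0.797.

0.797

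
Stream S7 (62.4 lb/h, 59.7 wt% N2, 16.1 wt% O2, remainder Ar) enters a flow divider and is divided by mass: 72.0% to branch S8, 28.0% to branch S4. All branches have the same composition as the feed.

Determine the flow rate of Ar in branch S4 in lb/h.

Branch S4 total = 0.280×62.4 = 17.472 lb/h.
Ar in S4 = 0.242×17.472 = 4.2282 lb/h.

4.228 lb/h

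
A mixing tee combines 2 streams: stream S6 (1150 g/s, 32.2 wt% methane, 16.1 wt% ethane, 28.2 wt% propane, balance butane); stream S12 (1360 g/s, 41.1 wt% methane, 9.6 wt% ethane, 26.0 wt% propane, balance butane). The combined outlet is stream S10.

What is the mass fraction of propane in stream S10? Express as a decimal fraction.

0.2701

Total flow out = 1150 + 1360 = 2510 g/s.
propane in = 1150×0.282 + 1360×0.260 = 677.9 g/s.
propane mass fraction in S10 = 677.9/2510 = 0.2701.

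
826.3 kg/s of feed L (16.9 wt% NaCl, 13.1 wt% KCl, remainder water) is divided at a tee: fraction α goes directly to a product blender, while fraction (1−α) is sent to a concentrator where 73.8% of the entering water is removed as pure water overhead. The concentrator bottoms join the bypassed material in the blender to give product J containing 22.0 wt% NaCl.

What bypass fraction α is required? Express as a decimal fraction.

0.551

All 826.3×0.169 = 139.64 kg/s of NaCl reaches J, so J = 139.64/0.220 = 634.75 kg/s and vapour = 191.55 kg/s.
The evaporator receives (1−α)·826.3 of feed at 0.700 water and removes 0.738 of that water:
0.738×0.700×(1−α)×826.3 = 191.55
(1−α) = 191.55/426.87 = 0.4487;  α = 0.5513.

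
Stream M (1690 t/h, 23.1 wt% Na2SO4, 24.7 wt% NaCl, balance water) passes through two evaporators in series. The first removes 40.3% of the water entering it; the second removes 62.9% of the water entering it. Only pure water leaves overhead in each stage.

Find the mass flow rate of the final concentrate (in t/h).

1003 t/h

water in feed = 1690×0.522 = 882.18 t/h.
After stage 1: water left = (1−0.403)×882.18 = 526.66; stream total = 1334.5 t/h.
After stage 2: water left = (1−0.629)×526.66 = 195.39; final concentrate = 1003.2 t/h.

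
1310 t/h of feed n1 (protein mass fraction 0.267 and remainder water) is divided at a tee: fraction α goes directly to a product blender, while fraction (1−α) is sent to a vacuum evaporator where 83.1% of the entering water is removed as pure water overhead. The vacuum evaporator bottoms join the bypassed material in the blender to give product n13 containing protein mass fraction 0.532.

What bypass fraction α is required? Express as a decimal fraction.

0.182

All 1310×0.267 = 349.77 t/h of protein reaches n13, so n13 = 349.77/0.532 = 657.46 t/h and vapour = 652.54 t/h.
The evaporator receives (1−α)·1310 of feed at 0.733 water and removes 0.831 of that water:
0.831×0.733×(1−α)×1310 = 652.54
(1−α) = 652.54/797.95 = 0.8178;  α = 0.1822.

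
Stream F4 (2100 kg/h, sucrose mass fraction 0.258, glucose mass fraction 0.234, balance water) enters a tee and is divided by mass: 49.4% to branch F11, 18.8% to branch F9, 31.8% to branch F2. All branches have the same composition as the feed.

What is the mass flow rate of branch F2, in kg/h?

Branch F2 flow = 0.318×2100 = 667.8 kg/h.

667.8 kg/h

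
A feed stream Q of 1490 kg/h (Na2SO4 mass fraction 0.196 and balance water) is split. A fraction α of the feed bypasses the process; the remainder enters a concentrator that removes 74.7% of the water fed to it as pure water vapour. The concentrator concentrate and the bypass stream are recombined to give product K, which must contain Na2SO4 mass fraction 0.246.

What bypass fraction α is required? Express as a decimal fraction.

All 1490×0.196 = 292.04 kg/h of Na2SO4 reaches K, so K = 292.04/0.246 = 1187.2 kg/h and vapour = 302.85 kg/h.
The evaporator receives (1−α)·1490 of feed at 0.804 water and removes 0.747 of that water:
0.747×0.804×(1−α)×1490 = 302.85
(1−α) = 302.85/894.88 = 0.3384;  α = 0.6616.

0.662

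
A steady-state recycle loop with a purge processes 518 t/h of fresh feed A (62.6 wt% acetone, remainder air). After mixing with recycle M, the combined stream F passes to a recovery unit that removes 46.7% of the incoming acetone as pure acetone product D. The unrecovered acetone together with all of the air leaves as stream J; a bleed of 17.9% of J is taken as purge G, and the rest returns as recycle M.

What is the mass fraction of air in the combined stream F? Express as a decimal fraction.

air enters only via A and leaves only via the purge: 518×0.374 = 0.179×(air in J), and the recovery unit passes all air, so air in F = air in J = 1082.3 t/h.
acetone in F: m_A = 518×0.626 + (1−0.179)·(1−0.467)·m_A, so m_A = 324.27/0.5624 = 576.57 t/h.
F = 576.57 + 1082.3 = 1658.9 t/h.
air fraction in F = 1082.3/1658.9 = 0.652.

0.652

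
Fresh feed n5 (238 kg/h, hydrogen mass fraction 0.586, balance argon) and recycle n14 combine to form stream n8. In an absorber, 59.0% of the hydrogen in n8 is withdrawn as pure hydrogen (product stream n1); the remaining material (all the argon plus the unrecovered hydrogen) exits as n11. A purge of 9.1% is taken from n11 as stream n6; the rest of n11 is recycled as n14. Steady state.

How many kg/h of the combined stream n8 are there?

argon enters only via n5 and leaves only via the purge: 238×0.414 = 0.091×(argon in n11), and the absorber passes all argon, so argon in n8 = argon in n11 = 1082.8 kg/h.
hydrogen in n8: m_A = 238×0.586 + (1−0.091)·(1−0.590)·m_A, so m_A = 139.47/0.6273 = 222.33 kg/h.
n8 = 222.33 + 1082.8 = 1305.1 kg/h.

1305 kg/h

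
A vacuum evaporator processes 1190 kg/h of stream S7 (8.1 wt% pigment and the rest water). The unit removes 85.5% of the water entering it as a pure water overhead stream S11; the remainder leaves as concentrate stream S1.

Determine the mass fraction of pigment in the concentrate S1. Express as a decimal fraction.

0.378

pigment is not removed: 1190×0.081 = 96.39 kg/h of pigment enters S1.
water entering = 1190×0.919 = 1093.6 kg/h; overhead removed = 0.855×1093.6 = 935.04 kg/h.
Concentrate = 1190 − 935.04 = 254.96 kg/h.
Mass fraction = 96.39/254.96 = 0.378.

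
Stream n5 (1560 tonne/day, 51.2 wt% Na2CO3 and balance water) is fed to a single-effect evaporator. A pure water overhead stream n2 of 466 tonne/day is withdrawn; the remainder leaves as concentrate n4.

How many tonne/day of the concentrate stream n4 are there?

1094 tonne/day

Concentrate = 1560 − 466 = 1094 tonne/day.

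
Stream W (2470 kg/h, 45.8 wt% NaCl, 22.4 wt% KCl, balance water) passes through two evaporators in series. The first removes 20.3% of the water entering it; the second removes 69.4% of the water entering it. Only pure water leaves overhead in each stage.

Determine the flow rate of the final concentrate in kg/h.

water in feed = 2470×0.318 = 785.46 kg/h.
After stage 1: water left = (1−0.203)×785.46 = 626.01; stream total = 2310.6 kg/h.
After stage 2: water left = (1−0.694)×626.01 = 191.56; final concentrate = 1876.1 kg/h.

1876 kg/h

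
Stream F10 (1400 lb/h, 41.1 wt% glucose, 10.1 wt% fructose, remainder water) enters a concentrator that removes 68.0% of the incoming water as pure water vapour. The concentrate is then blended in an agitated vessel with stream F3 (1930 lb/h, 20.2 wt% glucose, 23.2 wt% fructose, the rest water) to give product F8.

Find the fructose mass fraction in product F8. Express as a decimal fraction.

Vapour removed = 0.680×0.488×1400 = 464.58 lb/h; concentrate = 935.42 lb/h.
fructose reaching the mixer = 141.4 (from concentrate) + 1930×0.232 = 589.16 lb/h.
Product flow = 935.42 + 1930 = 2865.4 lb/h; fructose fraction = 0.206.

0.206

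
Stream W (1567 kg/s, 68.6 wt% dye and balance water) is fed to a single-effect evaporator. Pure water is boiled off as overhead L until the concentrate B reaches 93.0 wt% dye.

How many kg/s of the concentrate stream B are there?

dye is conserved: 1567×0.686 = 1075 kg/s all reports to the concentrate.
Concentrate = 1075/(target fraction) = 1155.9 kg/s.

1156 kg/s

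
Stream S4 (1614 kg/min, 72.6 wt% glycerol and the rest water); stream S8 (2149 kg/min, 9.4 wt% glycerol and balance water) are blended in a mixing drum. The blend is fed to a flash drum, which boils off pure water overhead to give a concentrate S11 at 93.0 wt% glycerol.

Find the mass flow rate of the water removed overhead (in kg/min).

glycerol entering = 1614×0.726 + 2149×0.094 = 1373.8 kg/min.
All glycerol reports to S11, so S11 = 1373.8/0.930 = 1477.2 kg/min.
Total feed = 3763 kg/min; overhead = 3763 − 1477.2 = 2285.8 kg/min.

2286 kg/min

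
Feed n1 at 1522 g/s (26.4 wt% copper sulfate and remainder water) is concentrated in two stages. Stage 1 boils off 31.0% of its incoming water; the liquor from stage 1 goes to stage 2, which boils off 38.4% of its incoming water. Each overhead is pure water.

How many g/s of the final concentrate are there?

877.9 g/s

water in feed = 1522×0.736 = 1120.2 g/s.
After stage 1: water left = (1−0.310)×1120.2 = 772.93; stream total = 1174.7 g/s.
After stage 2: water left = (1−0.384)×772.93 = 476.13; final concentrate = 877.93 g/s.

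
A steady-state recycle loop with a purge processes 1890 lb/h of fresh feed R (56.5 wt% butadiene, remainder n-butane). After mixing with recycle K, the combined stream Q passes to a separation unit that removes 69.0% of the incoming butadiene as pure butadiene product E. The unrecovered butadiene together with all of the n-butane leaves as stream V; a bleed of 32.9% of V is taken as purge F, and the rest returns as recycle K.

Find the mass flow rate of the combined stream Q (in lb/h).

3847 lb/h

n-butane enters only via R and leaves only via the purge: 1890×0.435 = 0.329×(n-butane in V), and the separation unit passes all n-butane, so n-butane in Q = n-butane in V = 2498.9 lb/h.
butadiene in Q: m_A = 1890×0.565 + (1−0.329)·(1−0.690)·m_A, so m_A = 1067.8/0.7920 = 1348.3 lb/h.
Q = 1348.3 + 2498.9 = 3847.2 lb/h.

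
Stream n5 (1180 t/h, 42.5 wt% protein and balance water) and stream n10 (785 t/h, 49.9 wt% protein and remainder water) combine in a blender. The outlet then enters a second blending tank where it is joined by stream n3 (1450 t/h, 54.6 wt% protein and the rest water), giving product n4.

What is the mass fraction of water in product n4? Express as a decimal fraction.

0.5066

Overall, product flow = 3415 t/h.
water in = 1180×0.575 + 785×0.501 + 1450×0.454 = 1730.1 t/h.
water fraction in n4 = 0.5066.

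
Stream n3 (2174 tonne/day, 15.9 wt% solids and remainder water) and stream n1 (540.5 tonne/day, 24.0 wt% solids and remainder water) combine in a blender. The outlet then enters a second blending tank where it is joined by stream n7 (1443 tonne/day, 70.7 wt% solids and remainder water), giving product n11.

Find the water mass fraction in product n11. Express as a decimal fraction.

0.640

Overall, product flow = 4157.5 tonne/day.
water in = 2174×0.841 + 540.5×0.760 + 1443×0.293 = 2661.9 tonne/day.
water fraction in n11 = 0.640.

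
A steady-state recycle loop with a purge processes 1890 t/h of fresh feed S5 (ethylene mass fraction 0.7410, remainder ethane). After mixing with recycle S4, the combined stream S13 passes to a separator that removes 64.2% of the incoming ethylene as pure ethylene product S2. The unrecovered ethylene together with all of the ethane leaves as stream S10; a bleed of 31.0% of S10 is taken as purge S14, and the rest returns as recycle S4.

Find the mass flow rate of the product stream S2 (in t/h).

ethylene in S13: m_A = 1890×0.741 + (1−0.310)·(1−0.642)·m_A, so m_A = 1400.5/0.7530 = 1859.9 t/h.
Product S2 = 0.642×1859.9 = 1194.1 t/h.

1194 t/h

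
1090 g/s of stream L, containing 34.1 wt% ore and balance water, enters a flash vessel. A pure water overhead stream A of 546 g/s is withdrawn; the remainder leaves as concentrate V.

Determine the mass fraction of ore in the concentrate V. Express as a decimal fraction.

0.683

ore is not removed: 1090×0.341 = 371.69 g/s of ore enters V.
Concentrate = 1090 − 546 = 544 g/s.
Mass fraction = 371.69/544 = 0.683.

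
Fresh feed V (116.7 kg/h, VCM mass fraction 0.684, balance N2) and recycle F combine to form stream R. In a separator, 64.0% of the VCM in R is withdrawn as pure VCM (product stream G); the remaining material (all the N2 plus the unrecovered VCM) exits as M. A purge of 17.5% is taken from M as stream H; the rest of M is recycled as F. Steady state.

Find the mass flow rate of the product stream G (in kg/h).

VCM in R: m_A = 116.7×0.684 + (1−0.175)·(1−0.640)·m_A, so m_A = 79.823/0.7030 = 113.55 kg/h.
Product G = 0.640×113.55 = 72.669 kg/h.

72.67 kg/h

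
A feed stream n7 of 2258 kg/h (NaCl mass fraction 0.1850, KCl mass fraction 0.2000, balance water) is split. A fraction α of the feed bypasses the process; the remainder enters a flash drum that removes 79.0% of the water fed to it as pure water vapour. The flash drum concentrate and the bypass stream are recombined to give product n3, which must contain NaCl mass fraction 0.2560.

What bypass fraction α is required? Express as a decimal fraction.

All 2258×0.185 = 417.73 kg/h of NaCl reaches n3, so n3 = 417.73/0.256 = 1631.8 kg/h and vapour = 626.24 kg/h.
The evaporator receives (1−α)·2258 of feed at 0.615 water and removes 0.790 of that water:
0.790×0.615×(1−α)×2258 = 626.24
(1−α) = 626.24/1097 = 0.5708;  α = 0.4292.

0.429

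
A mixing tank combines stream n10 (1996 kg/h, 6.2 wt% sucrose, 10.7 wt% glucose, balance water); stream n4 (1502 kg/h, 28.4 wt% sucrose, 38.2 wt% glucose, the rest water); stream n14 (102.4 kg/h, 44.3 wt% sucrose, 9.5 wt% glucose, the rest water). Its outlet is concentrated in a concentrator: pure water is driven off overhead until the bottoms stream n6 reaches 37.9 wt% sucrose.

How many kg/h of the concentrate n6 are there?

sucrose entering = 1996×0.062 + 1502×0.284 + 102.4×0.443 = 595.68 kg/h.
All sucrose reports to n6, so n6 = 595.68/0.379 = 1571.7 kg/h.

1572 kg/h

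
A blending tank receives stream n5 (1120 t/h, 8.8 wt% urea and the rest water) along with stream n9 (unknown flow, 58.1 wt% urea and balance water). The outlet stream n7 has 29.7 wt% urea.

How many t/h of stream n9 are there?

824.2 t/h

Let n9 be the unknown flow. Total out = 1120 + n9.
urea balance: 98.56 + 0.581·n9 = 0.297·(1120 + n9)
(0.581 − 0.297)·n9 = 0.297×1120 − 98.56 = 234.08
n9 = 234.08 / 0.284 = 824.23 t/h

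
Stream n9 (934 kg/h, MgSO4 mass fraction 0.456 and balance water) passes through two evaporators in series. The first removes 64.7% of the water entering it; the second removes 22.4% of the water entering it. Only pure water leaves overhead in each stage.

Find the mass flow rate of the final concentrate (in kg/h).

565.1 kg/h

water in feed = 934×0.544 = 508.1 kg/h.
After stage 1: water left = (1−0.647)×508.1 = 179.36; stream total = 605.26 kg/h.
After stage 2: water left = (1−0.224)×179.36 = 139.18; final concentrate = 565.09 kg/h.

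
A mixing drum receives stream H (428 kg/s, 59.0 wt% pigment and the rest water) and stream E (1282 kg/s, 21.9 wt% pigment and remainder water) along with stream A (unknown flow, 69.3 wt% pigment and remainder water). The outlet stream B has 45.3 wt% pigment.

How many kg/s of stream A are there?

1006 kg/s

Let A be the unknown flow. Total out = 1710 + A.
pigment balance: 533.28 + 0.693·A = 0.453·(1710 + A)
(0.693 − 0.453)·A = 0.453×1710 − 533.28 = 241.35
A = 241.35 / 0.240 = 1005.6 kg/s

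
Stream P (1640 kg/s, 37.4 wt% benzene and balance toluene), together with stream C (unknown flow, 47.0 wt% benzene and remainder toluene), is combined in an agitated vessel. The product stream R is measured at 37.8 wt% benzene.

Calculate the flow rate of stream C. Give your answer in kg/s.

Let C be the unknown flow. Total out = 1640 + C.
benzene balance: 613.36 + 0.470·C = 0.378·(1640 + C)
(0.470 − 0.378)·C = 0.378×1640 − 613.36 = 6.56
C = 6.56 / 0.092 = 71.304 kg/s

71.3 kg/s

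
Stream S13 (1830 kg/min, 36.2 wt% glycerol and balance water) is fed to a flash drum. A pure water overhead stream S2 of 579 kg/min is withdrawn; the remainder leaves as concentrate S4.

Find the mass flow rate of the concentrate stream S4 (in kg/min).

Concentrate = 1830 − 579 = 1251 kg/min.

1251 kg/min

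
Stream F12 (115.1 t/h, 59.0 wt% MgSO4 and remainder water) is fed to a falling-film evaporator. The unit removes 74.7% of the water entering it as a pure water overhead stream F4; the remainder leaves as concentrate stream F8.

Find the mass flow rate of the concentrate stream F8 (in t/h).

79.85 t/h

water entering = 115.1×0.410 = 47.191 t/h; overhead removed = 0.747×47.191 = 35.252 t/h.
Concentrate = 115.1 − 35.252 = 79.848 t/h.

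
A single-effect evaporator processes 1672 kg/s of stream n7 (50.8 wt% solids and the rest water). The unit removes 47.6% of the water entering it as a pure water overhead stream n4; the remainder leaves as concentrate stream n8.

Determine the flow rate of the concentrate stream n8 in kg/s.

water entering = 1672×0.492 = 822.62 kg/s; overhead removed = 0.476×822.62 = 391.57 kg/s.
Concentrate = 1672 − 391.57 = 1280.4 kg/s.

1280 kg/s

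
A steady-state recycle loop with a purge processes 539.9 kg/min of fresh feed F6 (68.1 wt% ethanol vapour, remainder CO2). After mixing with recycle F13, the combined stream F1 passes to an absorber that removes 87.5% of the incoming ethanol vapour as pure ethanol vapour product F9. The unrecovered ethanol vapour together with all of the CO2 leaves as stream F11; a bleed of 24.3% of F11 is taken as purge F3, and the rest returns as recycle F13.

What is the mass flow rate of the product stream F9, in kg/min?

355.3 kg/min

ethanol vapour in F1: m_A = 539.9×0.681 + (1−0.243)·(1−0.875)·m_A, so m_A = 367.67/0.9054 = 406.1 kg/min.
Product F9 = 0.875×406.1 = 355.34 kg/min.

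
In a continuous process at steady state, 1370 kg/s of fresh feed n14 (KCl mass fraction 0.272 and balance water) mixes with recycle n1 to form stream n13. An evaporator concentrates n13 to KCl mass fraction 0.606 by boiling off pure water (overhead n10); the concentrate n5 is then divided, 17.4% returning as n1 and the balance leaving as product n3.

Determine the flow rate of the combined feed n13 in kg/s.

1500 kg/s

Overall KCl balance (none leaves overhead): KCl in fresh feed = KCl in product, i.e. 1370×0.272 = (1−0.174)·n5·0.606.
n5 = 372.64/(0.606×0.826) = 744.45 kg/s.
Recycle n1 = 0.174×744.45 = 129.53 kg/s.
Combined feed n13 = 1370 + 129.53 = 1499.5 kg/s.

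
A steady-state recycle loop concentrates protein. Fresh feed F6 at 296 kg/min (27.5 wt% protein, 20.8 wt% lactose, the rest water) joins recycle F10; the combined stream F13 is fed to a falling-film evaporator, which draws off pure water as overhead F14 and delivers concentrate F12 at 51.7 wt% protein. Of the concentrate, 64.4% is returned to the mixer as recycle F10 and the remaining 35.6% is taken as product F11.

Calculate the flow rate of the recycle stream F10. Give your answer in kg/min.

Overall protein balance (none leaves overhead): protein in fresh feed = protein in product, i.e. 296×0.275 = (1−0.644)·F12·0.517.
F12 = 81.4/(0.517×0.356) = 442.27 kg/min.
Recycle F10 = 0.644×442.27 = 284.82 kg/min.

284.8 kg/min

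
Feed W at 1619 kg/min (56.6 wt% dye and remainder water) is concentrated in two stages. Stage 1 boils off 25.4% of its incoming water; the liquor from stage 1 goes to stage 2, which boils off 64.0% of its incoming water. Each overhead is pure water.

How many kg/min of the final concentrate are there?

1105 kg/min

water in feed = 1619×0.434 = 702.65 kg/min.
After stage 1: water left = (1−0.254)×702.65 = 524.17; stream total = 1440.5 kg/min.
After stage 2: water left = (1−0.640)×524.17 = 188.7; final concentrate = 1105.1 kg/min.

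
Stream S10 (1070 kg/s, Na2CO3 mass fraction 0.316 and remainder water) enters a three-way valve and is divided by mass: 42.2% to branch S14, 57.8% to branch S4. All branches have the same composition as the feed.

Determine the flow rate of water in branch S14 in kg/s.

Branch S14 total = 0.422×1070 = 451.54 kg/s.
water in S14 = 0.684×451.54 = 308.85 kg/s.

308.9 kg/s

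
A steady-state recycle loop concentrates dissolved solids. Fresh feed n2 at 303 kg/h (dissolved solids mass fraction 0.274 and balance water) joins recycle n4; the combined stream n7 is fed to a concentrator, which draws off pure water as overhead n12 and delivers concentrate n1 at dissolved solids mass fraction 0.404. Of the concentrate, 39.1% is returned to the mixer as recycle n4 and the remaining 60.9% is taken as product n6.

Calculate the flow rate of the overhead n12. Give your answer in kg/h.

Overall dissolved solids balance (none leaves overhead): dissolved solids in fresh feed = dissolved solids in product, i.e. 303×0.274 = (1−0.391)·n1·0.404.
n1 = 83.022/(0.404×0.609) = 337.44 kg/h.
Recycle n4 = 0.391×337.44 = 131.94 kg/h.
Combined feed n7 = 303 + 131.94 = 434.94 kg/h.
Overhead n12 = n7 − n1 = 434.94 − 337.44 = 97.5 kg/h.

97.5 kg/h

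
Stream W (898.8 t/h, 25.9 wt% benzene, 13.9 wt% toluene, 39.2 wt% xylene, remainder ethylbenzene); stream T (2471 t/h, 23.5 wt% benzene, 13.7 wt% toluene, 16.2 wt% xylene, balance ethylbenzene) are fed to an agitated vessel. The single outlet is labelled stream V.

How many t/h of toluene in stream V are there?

toluene out = toluene in = 898.8×0.139 + 2471×0.137 = 463.46 t/h.

463.5 t/h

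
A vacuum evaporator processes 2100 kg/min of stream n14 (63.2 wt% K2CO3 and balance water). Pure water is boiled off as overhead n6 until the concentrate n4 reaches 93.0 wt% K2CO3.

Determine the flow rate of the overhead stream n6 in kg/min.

K2CO3 is conserved: 2100×0.632 = 1327.2 kg/min all reports to the concentrate.
Concentrate = 1327.2/(target fraction) = 1427.1 kg/min.
Overhead = 2100 − 1427.1 = 672.9 kg/min.

672.9 kg/min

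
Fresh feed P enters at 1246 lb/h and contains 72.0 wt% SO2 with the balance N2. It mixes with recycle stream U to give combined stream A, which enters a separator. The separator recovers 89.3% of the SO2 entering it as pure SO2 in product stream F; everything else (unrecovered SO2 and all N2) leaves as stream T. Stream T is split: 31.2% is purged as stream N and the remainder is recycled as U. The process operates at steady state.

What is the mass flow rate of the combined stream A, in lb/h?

2087 lb/h

N2 enters only via P and leaves only via the purge: 1246×0.280 = 0.312×(N2 in T), and the separator passes all N2, so N2 in A = N2 in T = 1118.2 lb/h.
SO2 in A: m_A = 1246×0.720 + (1−0.312)·(1−0.893)·m_A, so m_A = 897.12/0.9264 = 968.41 lb/h.
A = 968.41 + 1118.2 = 2086.6 lb/h.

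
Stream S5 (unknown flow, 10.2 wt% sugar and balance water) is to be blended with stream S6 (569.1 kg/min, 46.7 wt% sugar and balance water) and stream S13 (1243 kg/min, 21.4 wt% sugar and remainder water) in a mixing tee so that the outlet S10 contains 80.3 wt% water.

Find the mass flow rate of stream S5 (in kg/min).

1840 kg/min

Let S5 be the unknown flow. Total out = 1812.1 + S5.
water balance: 1280.3 + 0.898·S5 = 0.803·(1812.1 + S5)
(0.898 − 0.803)·S5 = 0.803×1812.1 − 1280.3 = 174.79
S5 = 174.79 / 0.095 = 1839.9 kg/min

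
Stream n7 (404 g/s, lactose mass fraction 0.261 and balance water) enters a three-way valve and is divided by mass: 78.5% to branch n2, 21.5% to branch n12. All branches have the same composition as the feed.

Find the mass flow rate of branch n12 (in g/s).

Branch n12 flow = 0.215×404 = 86.86 g/s.

86.86 g/s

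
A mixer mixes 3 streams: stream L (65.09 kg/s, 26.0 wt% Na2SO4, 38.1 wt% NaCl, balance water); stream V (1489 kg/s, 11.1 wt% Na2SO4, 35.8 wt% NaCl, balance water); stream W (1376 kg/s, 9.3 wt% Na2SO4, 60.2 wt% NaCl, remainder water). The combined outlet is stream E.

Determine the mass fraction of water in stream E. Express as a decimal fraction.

0.421

Total flow out = 65.09 + 1489 + 1376 = 2930.1 kg/s.
water in = 65.09×0.359 + 1489×0.531 + 1376×0.305 = 1233.7 kg/s.
water mass fraction in E = 1233.7/2930.1 = 0.421.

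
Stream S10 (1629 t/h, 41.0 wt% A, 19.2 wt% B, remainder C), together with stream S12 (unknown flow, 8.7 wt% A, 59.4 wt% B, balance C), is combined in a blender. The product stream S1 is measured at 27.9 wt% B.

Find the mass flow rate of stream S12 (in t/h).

449.9 t/h

Let S12 be the unknown flow. Total out = 1629 + S12.
B balance: 312.77 + 0.594·S12 = 0.279·(1629 + S12)
(0.594 − 0.279)·S12 = 0.279×1629 − 312.77 = 141.72
S12 = 141.72 / 0.315 = 449.91 t/h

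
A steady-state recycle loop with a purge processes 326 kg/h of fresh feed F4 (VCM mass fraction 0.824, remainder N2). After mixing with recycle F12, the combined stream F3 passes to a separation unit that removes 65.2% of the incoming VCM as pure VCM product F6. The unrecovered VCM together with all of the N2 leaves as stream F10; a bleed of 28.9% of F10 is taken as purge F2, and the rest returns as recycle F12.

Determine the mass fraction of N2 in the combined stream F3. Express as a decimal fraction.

N2 enters only via F4 and leaves only via the purge: 326×0.176 = 0.289×(N2 in F10), and the separation unit passes all N2, so N2 in F3 = N2 in F10 = 198.53 kg/h.
VCM in F3: m_A = 326×0.824 + (1−0.289)·(1−0.652)·m_A, so m_A = 268.62/0.7526 = 356.94 kg/h.
F3 = 356.94 + 198.53 = 555.47 kg/h.
N2 fraction in F3 = 198.53/555.47 = 0.357.

0.357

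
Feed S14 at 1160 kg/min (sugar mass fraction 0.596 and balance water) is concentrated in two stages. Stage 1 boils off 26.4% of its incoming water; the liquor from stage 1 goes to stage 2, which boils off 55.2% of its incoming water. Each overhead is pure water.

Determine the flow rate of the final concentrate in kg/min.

845.9 kg/min

water in feed = 1160×0.404 = 468.64 kg/min.
After stage 1: water left = (1−0.264)×468.64 = 344.92; stream total = 1036.3 kg/min.
After stage 2: water left = (1−0.552)×344.92 = 154.52; final concentrate = 845.88 kg/min.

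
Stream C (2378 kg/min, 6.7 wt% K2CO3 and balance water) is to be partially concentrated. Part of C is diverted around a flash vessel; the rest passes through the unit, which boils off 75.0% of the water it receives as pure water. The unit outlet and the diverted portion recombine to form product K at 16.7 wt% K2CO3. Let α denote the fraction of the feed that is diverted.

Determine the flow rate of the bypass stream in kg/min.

343.1 kg/min

All 2378×0.067 = 159.33 kg/min of K2CO3 reaches K, so K = 159.33/0.167 = 954.05 kg/min and vapour = 1424 kg/min.
The evaporator receives (1−α)·2378 of feed at 0.933 water and removes 0.750 of that water:
0.750×0.933×(1−α)×2378 = 1424
(1−α) = 1424/1664 = 0.8557;  α = 0.1443.
Bypass flow = 0.1443×2378 = 343.06 kg/min.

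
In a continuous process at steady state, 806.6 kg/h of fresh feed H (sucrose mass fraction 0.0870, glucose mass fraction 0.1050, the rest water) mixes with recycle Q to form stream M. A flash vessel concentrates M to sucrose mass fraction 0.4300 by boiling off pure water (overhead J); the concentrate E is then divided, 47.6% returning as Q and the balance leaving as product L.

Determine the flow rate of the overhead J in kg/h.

643.4 kg/h

Overall sucrose balance (none leaves overhead): sucrose in fresh feed = sucrose in product, i.e. 806.6×0.087 = (1−0.476)·E·0.430.
E = 70.174/(0.430×0.524) = 311.44 kg/h.
Recycle Q = 0.476×311.44 = 148.25 kg/h.
Combined feed M = 806.6 + 148.25 = 954.85 kg/h.
Overhead J = M − E = 954.85 − 311.44 = 643.4 kg/h.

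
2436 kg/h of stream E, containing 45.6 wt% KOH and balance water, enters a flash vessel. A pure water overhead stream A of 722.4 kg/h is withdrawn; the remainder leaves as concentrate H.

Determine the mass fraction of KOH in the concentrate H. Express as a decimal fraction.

KOH is not removed: 2436×0.456 = 1110.8 kg/h of KOH enters H.
Concentrate = 2436 − 722.4 = 1713.6 kg/h.
Mass fraction = 1110.8/1713.6 = 0.648.

0.648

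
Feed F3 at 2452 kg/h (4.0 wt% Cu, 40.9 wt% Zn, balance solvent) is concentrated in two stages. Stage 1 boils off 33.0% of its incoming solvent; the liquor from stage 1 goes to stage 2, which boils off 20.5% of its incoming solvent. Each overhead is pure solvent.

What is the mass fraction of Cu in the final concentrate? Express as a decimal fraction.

solvent in feed = 2452×0.551 = 1351.1 kg/h.
After stage 1: solvent left = (1−0.330)×1351.1 = 905.2; stream total = 2006.2 kg/h.
After stage 2: solvent left = (1−0.205)×905.2 = 719.64; final concentrate = 1820.6 kg/h.
Cu fraction = 98.08/1820.6 = 0.054.

0.054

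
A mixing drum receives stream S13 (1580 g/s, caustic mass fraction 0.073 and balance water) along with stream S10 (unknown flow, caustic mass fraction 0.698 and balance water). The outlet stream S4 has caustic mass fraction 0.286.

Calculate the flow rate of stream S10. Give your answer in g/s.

816.8 g/s

Let S10 be the unknown flow. Total out = 1580 + S10.
caustic balance: 115.34 + 0.698·S10 = 0.286·(1580 + S10)
(0.698 − 0.286)·S10 = 0.286×1580 − 115.34 = 336.54
S10 = 336.54 / 0.412 = 816.84 g/s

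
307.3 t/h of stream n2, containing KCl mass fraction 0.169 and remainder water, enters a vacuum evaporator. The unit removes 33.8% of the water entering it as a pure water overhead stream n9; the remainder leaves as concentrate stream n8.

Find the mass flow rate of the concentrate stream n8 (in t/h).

water entering = 307.3×0.831 = 255.37 t/h; overhead removed = 0.338×255.37 = 86.314 t/h.
Concentrate = 307.3 − 86.314 = 220.99 t/h.

221 t/h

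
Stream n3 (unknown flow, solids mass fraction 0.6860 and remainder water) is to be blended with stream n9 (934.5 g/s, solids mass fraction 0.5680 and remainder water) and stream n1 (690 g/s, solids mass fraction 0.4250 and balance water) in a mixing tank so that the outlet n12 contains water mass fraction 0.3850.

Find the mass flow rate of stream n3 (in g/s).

2465 g/s

Let n3 be the unknown flow. Total out = 1624.5 + n3.
water balance: 800.45 + 0.314·n3 = 0.385·(1624.5 + n3)
(0.314 − 0.385)·n3 = 0.385×1624.5 − 800.45 = -175.02
n3 = -175.02 / -0.071 = 2465.1 g/s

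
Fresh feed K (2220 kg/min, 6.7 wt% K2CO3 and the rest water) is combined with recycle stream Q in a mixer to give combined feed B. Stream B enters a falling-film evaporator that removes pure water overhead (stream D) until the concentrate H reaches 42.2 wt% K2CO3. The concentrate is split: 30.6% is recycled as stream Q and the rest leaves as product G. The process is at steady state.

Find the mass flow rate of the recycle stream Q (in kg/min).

Overall K2CO3 balance (none leaves overhead): K2CO3 in fresh feed = K2CO3 in product, i.e. 2220×0.067 = (1−0.306)·H·0.422.
H = 148.74/(0.422×0.694) = 507.87 kg/min.
Recycle Q = 0.306×507.87 = 155.41 kg/min.

155.4 kg/min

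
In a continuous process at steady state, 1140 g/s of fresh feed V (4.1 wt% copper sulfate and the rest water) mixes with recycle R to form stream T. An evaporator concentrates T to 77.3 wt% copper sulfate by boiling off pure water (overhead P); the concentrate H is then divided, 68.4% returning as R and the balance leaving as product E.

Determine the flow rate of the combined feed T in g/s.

1271 g/s

Overall copper sulfate balance (none leaves overhead): copper sulfate in fresh feed = copper sulfate in product, i.e. 1140×0.041 = (1−0.684)·H·0.773.
H = 46.74/(0.773×0.316) = 191.35 g/s.
Recycle R = 0.684×191.35 = 130.88 g/s.
Combined feed T = 1140 + 130.88 = 1270.9 g/s.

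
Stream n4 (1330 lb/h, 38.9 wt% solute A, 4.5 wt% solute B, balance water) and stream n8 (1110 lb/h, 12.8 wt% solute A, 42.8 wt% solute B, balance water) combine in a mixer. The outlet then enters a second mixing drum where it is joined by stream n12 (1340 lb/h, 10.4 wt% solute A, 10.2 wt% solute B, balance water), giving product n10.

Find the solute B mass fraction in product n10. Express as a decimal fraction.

Overall, product flow = 3780 lb/h.
solute B in = 1330×0.045 + 1110×0.428 + 1340×0.102 = 671.61 lb/h.
solute B fraction in n10 = 0.178.

0.178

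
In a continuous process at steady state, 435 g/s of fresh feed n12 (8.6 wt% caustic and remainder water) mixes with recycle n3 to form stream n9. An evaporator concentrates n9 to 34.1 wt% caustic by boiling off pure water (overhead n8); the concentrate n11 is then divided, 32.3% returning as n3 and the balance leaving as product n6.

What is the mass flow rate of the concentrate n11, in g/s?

Overall caustic balance (none leaves overhead): caustic in fresh feed = caustic in product, i.e. 435×0.086 = (1−0.323)·n11·0.341.
n11 = 37.41/(0.341×0.677) = 162.05 g/s.

162 g/s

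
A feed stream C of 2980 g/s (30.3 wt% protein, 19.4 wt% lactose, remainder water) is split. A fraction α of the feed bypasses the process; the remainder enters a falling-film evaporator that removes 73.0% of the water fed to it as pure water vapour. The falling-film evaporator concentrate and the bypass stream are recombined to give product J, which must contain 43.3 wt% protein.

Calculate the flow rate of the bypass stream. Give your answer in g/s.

All 2980×0.303 = 902.94 g/s of protein reaches J, so J = 902.94/0.433 = 2085.3 g/s and vapour = 894.69 g/s.
The evaporator receives (1−α)·2980 of feed at 0.503 water and removes 0.730 of that water:
0.730×0.503×(1−α)×2980 = 894.69
(1−α) = 894.69/1094.2 = 0.8176;  α = 0.1824.
Bypass flow = 0.1824×2980 = 543.42 g/s.

543.4 g/s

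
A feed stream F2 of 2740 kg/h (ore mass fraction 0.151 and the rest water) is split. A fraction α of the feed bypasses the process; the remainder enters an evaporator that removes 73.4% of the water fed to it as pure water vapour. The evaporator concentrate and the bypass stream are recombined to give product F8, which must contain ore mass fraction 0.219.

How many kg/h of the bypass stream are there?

All 2740×0.151 = 413.74 kg/h of ore reaches F8, so F8 = 413.74/0.219 = 1889.2 kg/h and vapour = 850.78 kg/h.
The evaporator receives (1−α)·2740 of feed at 0.849 water and removes 0.734 of that water:
0.734×0.849×(1−α)×2740 = 850.78
(1−α) = 850.78/1707.5 = 0.4983;  α = 0.5017.
Bypass flow = 0.5017×2740 = 1374.8 kg/h.

1375 kg/h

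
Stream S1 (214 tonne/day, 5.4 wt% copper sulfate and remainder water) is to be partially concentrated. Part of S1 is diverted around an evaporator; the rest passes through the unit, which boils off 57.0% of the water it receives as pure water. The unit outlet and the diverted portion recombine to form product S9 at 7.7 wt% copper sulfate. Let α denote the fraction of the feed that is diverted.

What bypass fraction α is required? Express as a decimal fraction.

0.446

All 214×0.054 = 11.556 tonne/day of copper sulfate reaches S9, so S9 = 11.556/0.077 = 150.08 tonne/day and vapour = 63.922 tonne/day.
The evaporator receives (1−α)·214 of feed at 0.946 water and removes 0.570 of that water:
0.570×0.946×(1−α)×214 = 63.922
(1−α) = 63.922/115.39 = 0.5540;  α = 0.4460.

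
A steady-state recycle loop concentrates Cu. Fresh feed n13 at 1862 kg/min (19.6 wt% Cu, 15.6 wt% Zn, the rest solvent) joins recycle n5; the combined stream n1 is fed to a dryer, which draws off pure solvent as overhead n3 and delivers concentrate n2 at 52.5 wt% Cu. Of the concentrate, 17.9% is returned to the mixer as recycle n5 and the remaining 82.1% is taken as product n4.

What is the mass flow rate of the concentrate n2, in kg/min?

Overall Cu balance (none leaves overhead): Cu in fresh feed = Cu in product, i.e. 1862×0.196 = (1−0.179)·n2·0.525.
n2 = 364.95/(0.525×0.821) = 846.71 kg/min.

846.7 kg/min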